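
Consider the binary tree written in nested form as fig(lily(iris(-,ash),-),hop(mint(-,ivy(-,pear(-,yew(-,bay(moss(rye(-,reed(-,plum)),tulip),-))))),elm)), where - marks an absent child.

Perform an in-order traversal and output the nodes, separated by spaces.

iris ash lily fig mint ivy pear yew rye reed plum moss tulip bay hop elm

In-order visits the left subtree, then the node, then the right subtree.
At fig: go left to lily.
  At lily: go left to iris.
    At iris: no left child.
    Visit iris.
    At iris: go right to ash.
      ash is a leaf — visit ash.
  Visit lily.
  At lily: no right child.
Visit fig.
At fig: go right to hop.
  At hop: go left to mint.
    At mint: no left child.
    Visit mint.
    At mint: go right to ivy.
      At ivy: no left child.
      Visit ivy.
      At ivy: go right to pear.
        At pear: no left child.
        Visit pear.
        At pear: go right to yew.
          At yew: no left child.
          Visit yew.
          At yew: go right to bay.
            At bay: go left to moss.
              At moss: go left to rye.
                At rye: no left child.
                Visit rye.
                At rye: go right to reed.
                  At reed: no left child.
                  Visit reed.
                  At reed: go right to plum.
                    plum is a leaf — visit plum.
              Visit moss.
              At moss: go right to tulip.
                tulip is a leaf — visit tulip.
            Visit bay.
            At bay: no right child.
  Visit hop.
  At hop: go right to elm.
    elm is a leaf — visit elm.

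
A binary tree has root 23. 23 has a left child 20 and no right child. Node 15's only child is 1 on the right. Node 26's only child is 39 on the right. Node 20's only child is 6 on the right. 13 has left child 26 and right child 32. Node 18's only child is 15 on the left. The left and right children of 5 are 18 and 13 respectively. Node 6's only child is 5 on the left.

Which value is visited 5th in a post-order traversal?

Post-order visits the left subtree, then the right subtree, then the node.
At 23: go left to 20.
  At 20: no left child.
  At 20: go right to 6.
    At 6: go left to 5.
      At 5: go left to 18.
        At 18: go left to 15.
          At 15: no left child.
          At 15: go right to 1.
            1 is a leaf — visit 1.
          Visit 15.
        At 18: no right child.
        Visit 18.
      At 5: go right to 13.
        At 13: go left to 26.
          At 26: no left child.
          At 26: go right to 39.
            39 is a leaf — visit 39.
          Visit 26.
        At 13: go right to 32.
          32 is a leaf — visit 32.
        Visit 13.
      Visit 5.
    At 6: no right child.
    Visit 6.
  Visit 20.
At 23: no right child.
Visit 23.
Full post-order sequence: 1, 15, 18, 39, 26, 32, 13, 5, 6, 20, 23.

26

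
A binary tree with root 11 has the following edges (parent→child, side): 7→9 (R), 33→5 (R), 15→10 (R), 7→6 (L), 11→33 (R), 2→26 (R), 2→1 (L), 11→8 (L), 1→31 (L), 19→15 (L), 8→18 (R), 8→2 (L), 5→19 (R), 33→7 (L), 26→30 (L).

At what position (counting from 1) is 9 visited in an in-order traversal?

11

In-order visits the left subtree, then the node, then the right subtree.
At 11: go left to 8.
  At 8: go left to 2.
    At 2: go left to 1.
      At 1: go left to 31.
        31 is a leaf — visit 31.
      Visit 1.
      At 1: no right child.
    Visit 2.
    At 2: go right to 26.
      At 26: go left to 30.
        30 is a leaf — visit 30.
      Visit 26.
      At 26: no right child.
  Visit 8.
  At 8: go right to 18.
    18 is a leaf — visit 18.
Visit 11.
At 11: go right to 33.
  At 33: go left to 7.
    At 7: go left to 6.
      6 is a leaf — visit 6.
    Visit 7.
    At 7: go right to 9.
      9 is a leaf — visit 9.
  Visit 33.
  At 33: go right to 5.
    At 5: no left child.
    Visit 5.
    At 5: go right to 19.
      At 19: go left to 15.
        At 15: no left child.
        Visit 15.
        At 15: go right to 10.
          10 is a leaf — visit 10.
      Visit 19.
      At 19: no right child.
Full in-order sequence: 31, 1, 2, 30, 26, 8, 18, 11, 6, 7, 9, 33, 5, 15, 10, 19.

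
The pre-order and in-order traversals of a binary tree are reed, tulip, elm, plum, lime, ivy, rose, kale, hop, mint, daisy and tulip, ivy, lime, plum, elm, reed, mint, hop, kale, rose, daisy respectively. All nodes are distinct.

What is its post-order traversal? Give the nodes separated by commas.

The first element of pre-order is the root; it splits in-order into left and right subtrees.
Root reed: left subtree has 5 nodes {tulip, ivy, lime, plum, elm}, right has 5 {mint, hop, kale, rose, daisy}.
  Root tulip: left subtree has 0 nodes { }, right has 4 {ivy, lime, plum, elm}.
    Root elm: left subtree has 3 nodes {ivy, lime, plum}, right has 0 { }.
      Root plum: left subtree has 2 nodes {ivy, lime}, right has 0 { }.
        Root lime: left subtree has 1 node {ivy}, right has 0 { }.
  Root rose: left subtree has 3 nodes {mint, hop, kale}, right has 1 {daisy}.
    Root kale: left subtree has 2 nodes {mint, hop}, right has 0 { }.
      Root hop: left subtree has 1 node {mint}, right has 0 { }.

ivy, lime, plum, elm, tulip, mint, hop, kale, daisy, rose, reed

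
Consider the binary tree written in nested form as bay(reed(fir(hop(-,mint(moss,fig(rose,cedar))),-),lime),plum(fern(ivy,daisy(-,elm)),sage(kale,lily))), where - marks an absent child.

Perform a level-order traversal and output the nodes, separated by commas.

Level-order visits nodes level by level from the root, left to right within each level.
Level 0: bay
Level 1: reed, plum
Level 2: fir, lime, fern, sage
Level 3: hop, ivy, daisy, kale, lily
Level 4: mint, elm
Level 5: moss, fig
Level 6: rose, cedar

bay, reed, plum, fir, lime, fern, sage, hop, ivy, daisy, kale, lily, mint, elm, moss, fig, rose, cedar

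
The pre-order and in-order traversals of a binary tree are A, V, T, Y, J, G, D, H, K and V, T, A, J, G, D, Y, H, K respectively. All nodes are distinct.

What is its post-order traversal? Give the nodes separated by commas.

T, V, D, G, J, K, H, Y, A

The first element of pre-order is the root; it splits in-order into left and right subtrees.
Root A: left subtree has 2 nodes {V, T}, right has 6 {J, G, D, Y, H, K}.
  Root V: left subtree has 0 nodes { }, right has 1 {T}.
  Root Y: left subtree has 3 nodes {J, G, D}, right has 2 {H, K}.
    Root J: left subtree has 0 nodes { }, right has 2 {G, D}.
      Root G: left subtree has 0 nodes { }, right has 1 {D}.
    Root H: left subtree has 0 nodes { }, right has 1 {K}.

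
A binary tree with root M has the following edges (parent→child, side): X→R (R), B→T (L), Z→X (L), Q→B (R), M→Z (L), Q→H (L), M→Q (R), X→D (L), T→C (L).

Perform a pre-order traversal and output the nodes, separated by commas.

Pre-order visits the node, then its left subtree, then its right subtree.
Visit M.
At M: go left to Z.
  Visit Z.
  At Z: go left to X.
    Visit X.
    At X: go left to D.
      D is a leaf — visit D.
    At X: go right to R.
      R is a leaf — visit R.
  At Z: no right child.
At M: go right to Q.
  Visit Q.
  At Q: go left to H.
    H is a leaf — visit H.
  At Q: go right to B.
    Visit B.
    At B: go left to T.
      Visit T.
      At T: go left to C.
        C is a leaf — visit C.
      At T: no right child.
    At B: no right child.

M, Z, X, D, R, Q, H, B, T, C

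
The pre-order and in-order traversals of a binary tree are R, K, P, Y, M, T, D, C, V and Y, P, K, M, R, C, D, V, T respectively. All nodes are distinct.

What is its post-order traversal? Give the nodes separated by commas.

The first element of pre-order is the root; it splits in-order into left and right subtrees.
Root R: left subtree has 4 nodes {Y, P, K, M}, right has 4 {C, D, V, T}.
  Root K: left subtree has 2 nodes {Y, P}, right has 1 {M}.
    Root P: left subtree has 1 node {Y}, right has 0 { }.
  Root T: left subtree has 3 nodes {C, D, V}, right has 0 { }.
    Root D: left subtree has 1 node {C}, right has 1 {V}.

Y, P, M, K, C, V, D, T, R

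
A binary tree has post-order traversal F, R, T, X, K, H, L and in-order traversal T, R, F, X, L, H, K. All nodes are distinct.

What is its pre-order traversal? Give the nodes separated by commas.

The last element of post-order is the root; it splits in-order into left and right subtrees.
Root L: left subtree has 4 nodes {T, R, F, X}, right has 2 {H, K}.
  Root X: left subtree has 3 nodes {T, R, F}, right has 0 { }.
    Root T: left subtree has 0 nodes { }, right has 2 {R, F}.
      Root R: left subtree has 0 nodes { }, right has 1 {F}.
  Root H: left subtree has 0 nodes { }, right has 1 {K}.

L, X, T, R, F, H, K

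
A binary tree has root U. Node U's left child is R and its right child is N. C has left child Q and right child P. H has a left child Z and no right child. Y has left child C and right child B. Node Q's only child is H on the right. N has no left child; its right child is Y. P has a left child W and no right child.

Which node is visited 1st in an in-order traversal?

R

In-order visits the left subtree, then the node, then the right subtree.
At U: go left to R.
  R is a leaf — visit R.
Visit U.
At U: go right to N.
  At N: no left child.
  Visit N.
  At N: go right to Y.
    At Y: go left to C.
      At C: go left to Q.
        At Q: no left child.
        Visit Q.
        At Q: go right to H.
          At H: go left to Z.
            Z is a leaf — visit Z.
          Visit H.
          At H: no right child.
      Visit C.
      At C: go right to P.
        At P: go left to W.
          W is a leaf — visit W.
        Visit P.
        At P: no right child.
    Visit Y.
    At Y: go right to B.
      B is a leaf — visit B.
Full in-order sequence: R, U, N, Q, Z, H, C, W, P, Y, B.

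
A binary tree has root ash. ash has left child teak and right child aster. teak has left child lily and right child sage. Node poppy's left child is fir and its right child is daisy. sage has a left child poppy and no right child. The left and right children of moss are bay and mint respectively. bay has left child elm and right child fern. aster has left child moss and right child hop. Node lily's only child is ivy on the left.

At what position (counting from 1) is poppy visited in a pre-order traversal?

6

Pre-order visits the node, then its left subtree, then its right subtree.
Visit ash.
At ash: go left to teak.
  Visit teak.
  At teak: go left to lily.
    Visit lily.
    At lily: go left to ivy.
      ivy is a leaf — visit ivy.
    At lily: no right child.
  At teak: go right to sage.
    Visit sage.
    At sage: go left to poppy.
      Visit poppy.
      At poppy: go left to fir.
        fir is a leaf — visit fir.
      At poppy: go right to daisy.
        daisy is a leaf — visit daisy.
    At sage: no right child.
At ash: go right to aster.
  Visit aster.
  At aster: go left to moss.
    Visit moss.
    At moss: go left to bay.
      Visit bay.
      At bay: go left to elm.
        elm is a leaf — visit elm.
      At bay: go right to fern.
        fern is a leaf — visit fern.
    At moss: go right to mint.
      mint is a leaf — visit mint.
  At aster: go right to hop.
    hop is a leaf — visit hop.
Full pre-order sequence: ash, teak, lily, ivy, sage, poppy, fir, daisy, aster, moss, bay, elm, fern, mint, hop.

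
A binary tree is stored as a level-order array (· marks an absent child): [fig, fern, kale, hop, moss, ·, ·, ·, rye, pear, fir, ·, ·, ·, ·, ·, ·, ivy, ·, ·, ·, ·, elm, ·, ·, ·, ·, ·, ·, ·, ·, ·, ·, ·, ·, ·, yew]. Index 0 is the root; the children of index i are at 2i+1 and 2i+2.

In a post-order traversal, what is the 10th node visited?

kale

Post-order visits the left subtree, then the right subtree, then the node.
At fig: go left to fern.
  At fern: go left to hop.
    At hop: no left child.
    At hop: go right to rye.
      At rye: go left to ivy.
        At ivy: no left child.
        At ivy: go right to yew.
          yew is a leaf — visit yew.
        Visit ivy.
      At rye: no right child.
      Visit rye.
    Visit hop.
  At fern: go right to moss.
    At moss: go left to pear.
      pear is a leaf — visit pear.
    At moss: go right to fir.
      At fir: no left child.
      At fir: go right to elm.
        elm is a leaf — visit elm.
      Visit fir.
    Visit moss.
  Visit fern.
At fig: go right to kale.
  kale is a leaf — visit kale.
Visit fig.
Full post-order sequence: yew, ivy, rye, hop, pear, elm, fir, moss, fern, kale, fig.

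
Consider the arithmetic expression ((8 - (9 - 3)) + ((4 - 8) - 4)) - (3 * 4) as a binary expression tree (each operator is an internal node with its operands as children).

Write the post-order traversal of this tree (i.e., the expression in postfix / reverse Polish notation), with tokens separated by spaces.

8 9 3 - - 4 8 - 4 - + 3 4 * -

Post-order on an expression tree gives postfix notation: for each operator, emit left operand, right operand, then the operator.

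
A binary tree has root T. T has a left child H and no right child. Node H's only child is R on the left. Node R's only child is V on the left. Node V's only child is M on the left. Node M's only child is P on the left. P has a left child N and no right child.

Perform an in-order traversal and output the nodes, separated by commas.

N, P, M, V, R, H, T

In-order visits the left subtree, then the node, then the right subtree.
At T: go left to H.
  At H: go left to R.
    At R: go left to V.
      At V: go left to M.
        At M: go left to P.
          At P: go left to N.
            N is a leaf — visit N.
          Visit P.
          At P: no right child.
        Visit M.
        At M: no right child.
      Visit V.
      At V: no right child.
    Visit R.
    At R: no right child.
  Visit H.
  At H: no right child.
Visit T.
At T: no right child.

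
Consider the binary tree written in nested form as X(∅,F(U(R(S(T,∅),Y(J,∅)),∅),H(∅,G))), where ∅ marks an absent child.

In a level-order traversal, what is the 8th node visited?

Y

Level-order visits nodes level by level from the root, left to right within each level.
Level 0: X
Level 1: F
Level 2: U, H
Level 3: R, G
Level 4: S, Y
Level 5: T, J
Full level-order sequence: X, F, U, H, R, G, S, Y, T, J.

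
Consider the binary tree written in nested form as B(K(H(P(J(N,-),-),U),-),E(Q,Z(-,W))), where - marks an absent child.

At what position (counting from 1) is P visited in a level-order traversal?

7

Level-order visits nodes level by level from the root, left to right within each level.
Level 0: B
Level 1: K, E
Level 2: H, Q, Z
Level 3: P, U, W
Level 4: J
Level 5: N
Full level-order sequence: B, K, E, H, Q, Z, P, U, W, J, N.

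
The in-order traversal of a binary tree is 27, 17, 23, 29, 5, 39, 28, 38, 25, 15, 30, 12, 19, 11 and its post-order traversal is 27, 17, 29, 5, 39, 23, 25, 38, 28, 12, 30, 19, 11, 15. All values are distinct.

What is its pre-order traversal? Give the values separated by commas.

The last element of post-order is the root; it splits in-order into left and right subtrees.
Root 15: left subtree has 9 nodes {27, 17, 23, 29, 5, 39, 28, 38, 25}, right has 4 {30, 12, 19, 11}.
  Root 28: left subtree has 6 nodes {27, 17, 23, 29, 5, 39}, right has 2 {38, 25}.
    Root 23: left subtree has 2 nodes {27, 17}, right has 3 {29, 5, 39}.
      Root 17: left subtree has 1 node {27}, right has 0 { }.
      Root 39: left subtree has 2 nodes {29, 5}, right has 0 { }.
        Root 5: left subtree has 1 node {29}, right has 0 { }.
    Root 38: left subtree has 0 nodes { }, right has 1 {25}.
  Root 11: left subtree has 3 nodes {30, 12, 19}, right has 0 { }.
    Root 19: left subtree has 2 nodes {30, 12}, right has 0 { }.
      Root 30: left subtree has 0 nodes { }, right has 1 {12}.

15, 28, 23, 17, 27, 39, 5, 29, 38, 25, 11, 19, 30, 12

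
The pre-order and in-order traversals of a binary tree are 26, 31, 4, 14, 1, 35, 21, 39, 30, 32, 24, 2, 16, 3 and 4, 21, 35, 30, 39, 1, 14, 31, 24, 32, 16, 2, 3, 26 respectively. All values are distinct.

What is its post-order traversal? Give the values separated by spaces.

21 30 39 35 1 14 4 24 16 3 2 32 31 26

The first element of pre-order is the root; it splits in-order into left and right subtrees.
Root 26: left subtree has 13 nodes {4, 21, 35, 30, 39, 1, 14, 31, 24, 32, 16, 2, 3}, right has 0 { }.
  Root 31: left subtree has 7 nodes {4, 21, 35, 30, 39, 1, 14}, right has 5 {24, 32, 16, 2, 3}.
    Root 4: left subtree has 0 nodes { }, right has 6 {21, 35, 30, 39, 1, 14}.
      Root 14: left subtree has 5 nodes {21, 35, 30, 39, 1}, right has 0 { }.
        Root 1: left subtree has 4 nodes {21, 35, 30, 39}, right has 0 { }.
          Root 35: left subtree has 1 node {21}, right has 2 {30, 39}.
            Root 39: left subtree has 1 node {30}, right has 0 { }.
    Root 32: left subtree has 1 node {24}, right has 3 {16, 2, 3}.
      Root 2: left subtree has 1 node {16}, right has 1 {3}.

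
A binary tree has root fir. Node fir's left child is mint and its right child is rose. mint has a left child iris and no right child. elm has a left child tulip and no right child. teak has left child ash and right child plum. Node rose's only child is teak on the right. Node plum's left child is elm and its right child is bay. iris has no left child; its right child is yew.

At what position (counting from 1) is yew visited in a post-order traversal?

1

Post-order visits the left subtree, then the right subtree, then the node.
At fir: go left to mint.
  At mint: go left to iris.
    At iris: no left child.
    At iris: go right to yew.
      yew is a leaf — visit yew.
    Visit iris.
  At mint: no right child.
  Visit mint.
At fir: go right to rose.
  At rose: no left child.
  At rose: go right to teak.
    At teak: go left to ash.
      ash is a leaf — visit ash.
    At teak: go right to plum.
      At plum: go left to elm.
        At elm: go left to tulip.
          tulip is a leaf — visit tulip.
        At elm: no right child.
        Visit elm.
      At plum: go right to bay.
        bay is a leaf — visit bay.
      Visit plum.
    Visit teak.
  Visit rose.
Visit fir.
Full post-order sequence: yew, iris, mint, ash, tulip, elm, bay, plum, teak, rose, fir.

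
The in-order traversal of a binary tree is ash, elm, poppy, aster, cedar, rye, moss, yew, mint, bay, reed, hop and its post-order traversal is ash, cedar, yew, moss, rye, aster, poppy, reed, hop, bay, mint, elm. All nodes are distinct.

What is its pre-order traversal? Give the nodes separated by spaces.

elm ash mint poppy aster rye cedar moss yew bay hop reed

The last element of post-order is the root; it splits in-order into left and right subtrees.
Root elm: left subtree has 1 node {ash}, right has 10 {poppy, aster, cedar, rye, moss, yew, mint, bay, reed, hop}.
  Root mint: left subtree has 6 nodes {poppy, aster, cedar, rye, moss, yew}, right has 3 {bay, reed, hop}.
    Root poppy: left subtree has 0 nodes { }, right has 5 {aster, cedar, rye, moss, yew}.
      Root aster: left subtree has 0 nodes { }, right has 4 {cedar, rye, moss, yew}.
        Root rye: left subtree has 1 node {cedar}, right has 2 {moss, yew}.
          Root moss: left subtree has 0 nodes { }, right has 1 {yew}.
    Root bay: left subtree has 0 nodes { }, right has 2 {reed, hop}.
      Root hop: left subtree has 1 node {reed}, right has 0 { }.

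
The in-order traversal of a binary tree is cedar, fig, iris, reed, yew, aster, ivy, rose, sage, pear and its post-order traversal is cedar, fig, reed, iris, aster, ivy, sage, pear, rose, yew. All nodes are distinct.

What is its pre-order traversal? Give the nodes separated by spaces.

yew iris fig cedar reed rose ivy aster pear sage

The last element of post-order is the root; it splits in-order into left and right subtrees.
Root yew: left subtree has 4 nodes {cedar, fig, iris, reed}, right has 5 {aster, ivy, rose, sage, pear}.
  Root iris: left subtree has 2 nodes {cedar, fig}, right has 1 {reed}.
    Root fig: left subtree has 1 node {cedar}, right has 0 { }.
  Root rose: left subtree has 2 nodes {aster, ivy}, right has 2 {sage, pear}.
    Root ivy: left subtree has 1 node {aster}, right has 0 { }.
    Root pear: left subtree has 1 node {sage}, right has 0 { }.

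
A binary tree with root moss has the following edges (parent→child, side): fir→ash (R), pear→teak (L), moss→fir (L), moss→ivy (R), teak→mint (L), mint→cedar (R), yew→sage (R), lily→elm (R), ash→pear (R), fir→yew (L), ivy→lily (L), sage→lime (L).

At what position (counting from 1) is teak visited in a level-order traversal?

11

Level-order visits nodes level by level from the root, left to right within each level.
Level 0: moss
Level 1: fir, ivy
Level 2: yew, ash, lily
Level 3: sage, pear, elm
Level 4: lime, teak
Level 5: mint
Level 6: cedar
Full level-order sequence: moss, fir, ivy, yew, ash, lily, sage, pear, elm, lime, teak, mint, cedar.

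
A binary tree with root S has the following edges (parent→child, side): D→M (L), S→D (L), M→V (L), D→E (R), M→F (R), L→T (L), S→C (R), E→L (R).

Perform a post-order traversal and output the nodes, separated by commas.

Post-order visits the left subtree, then the right subtree, then the node.
At S: go left to D.
  At D: go left to M.
    At M: go left to V.
      V is a leaf — visit V.
    At M: go right to F.
      F is a leaf — visit F.
    Visit M.
  At D: go right to E.
    At E: no left child.
    At E: go right to L.
      At L: go left to T.
        T is a leaf — visit T.
      At L: no right child.
      Visit L.
    Visit E.
  Visit D.
At S: go right to C.
  C is a leaf — visit C.
Visit S.

V, F, M, T, L, E, D, C, S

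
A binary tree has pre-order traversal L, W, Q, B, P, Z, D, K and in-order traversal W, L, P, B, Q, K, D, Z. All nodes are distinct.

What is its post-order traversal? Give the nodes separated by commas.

The first element of pre-order is the root; it splits in-order into left and right subtrees.
Root L: left subtree has 1 node {W}, right has 6 {P, B, Q, K, D, Z}.
  Root Q: left subtree has 2 nodes {P, B}, right has 3 {K, D, Z}.
    Root B: left subtree has 1 node {P}, right has 0 { }.
    Root Z: left subtree has 2 nodes {K, D}, right has 0 { }.
      Root D: left subtree has 1 node {K}, right has 0 { }.

W, P, B, K, D, Z, Q, L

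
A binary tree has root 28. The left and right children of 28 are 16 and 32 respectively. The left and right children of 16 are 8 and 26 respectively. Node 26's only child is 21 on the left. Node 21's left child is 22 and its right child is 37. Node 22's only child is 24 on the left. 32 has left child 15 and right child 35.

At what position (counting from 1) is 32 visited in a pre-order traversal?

Pre-order visits the node, then its left subtree, then its right subtree.
Visit 28.
At 28: go left to 16.
  Visit 16.
  At 16: go left to 8.
    8 is a leaf — visit 8.
  At 16: go right to 26.
    Visit 26.
    At 26: go left to 21.
      Visit 21.
      At 21: go left to 22.
        Visit 22.
        At 22: go left to 24.
          24 is a leaf — visit 24.
        At 22: no right child.
      At 21: go right to 37.
        37 is a leaf — visit 37.
    At 26: no right child.
At 28: go right to 32.
  Visit 32.
  At 32: go left to 15.
    15 is a leaf — visit 15.
  At 32: go right to 35.
    35 is a leaf — visit 35.
Full pre-order sequence: 28, 16, 8, 26, 21, 22, 24, 37, 32, 15, 35.

9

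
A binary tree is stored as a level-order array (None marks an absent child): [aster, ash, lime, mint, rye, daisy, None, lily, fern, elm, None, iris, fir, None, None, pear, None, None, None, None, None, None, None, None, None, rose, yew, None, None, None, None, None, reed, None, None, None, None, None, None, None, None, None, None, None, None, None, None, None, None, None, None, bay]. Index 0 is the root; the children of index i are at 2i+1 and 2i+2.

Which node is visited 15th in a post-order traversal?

lime

Post-order visits the left subtree, then the right subtree, then the node.
At aster: go left to ash.
  At ash: go left to mint.
    At mint: go left to lily.
      At lily: go left to pear.
        At pear: no left child.
        At pear: go right to reed.
          reed is a leaf — visit reed.
        Visit pear.
      At lily: no right child.
      Visit lily.
    At mint: go right to fern.
      fern is a leaf — visit fern.
    Visit mint.
  At ash: go right to rye.
    At rye: go left to elm.
      elm is a leaf — visit elm.
    At rye: no right child.
    Visit rye.
  Visit ash.
At aster: go right to lime.
  At lime: go left to daisy.
    At daisy: go left to iris.
      iris is a leaf — visit iris.
    At daisy: go right to fir.
      At fir: go left to rose.
        At rose: go left to bay.
          bay is a leaf — visit bay.
        At rose: no right child.
        Visit rose.
      At fir: go right to yew.
        yew is a leaf — visit yew.
      Visit fir.
    Visit daisy.
  At lime: no right child.
  Visit lime.
Visit aster.
Full post-order sequence: reed, pear, lily, fern, mint, elm, rye, ash, iris, bay, rose, yew, fir, daisy, lime, aster.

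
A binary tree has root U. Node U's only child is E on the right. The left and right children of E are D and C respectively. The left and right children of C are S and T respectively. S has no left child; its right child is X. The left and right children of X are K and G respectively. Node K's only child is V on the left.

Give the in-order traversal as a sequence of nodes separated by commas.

U, D, E, S, V, K, X, G, C, T

In-order visits the left subtree, then the node, then the right subtree.
At U: no left child.
Visit U.
At U: go right to E.
  At E: go left to D.
    D is a leaf — visit D.
  Visit E.
  At E: go right to C.
    At C: go left to S.
      At S: no left child.
      Visit S.
      At S: go right to X.
        At X: go left to K.
          At K: go left to V.
            V is a leaf — visit V.
          Visit K.
          At K: no right child.
        Visit X.
        At X: go right to G.
          G is a leaf — visit G.
    Visit C.
    At C: go right to T.
      T is a leaf — visit T.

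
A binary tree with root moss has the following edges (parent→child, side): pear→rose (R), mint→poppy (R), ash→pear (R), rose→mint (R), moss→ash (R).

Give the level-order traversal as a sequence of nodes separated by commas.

moss, ash, pear, rose, mint, poppy

Level-order visits nodes level by level from the root, left to right within each level.
Level 0: moss
Level 1: ash
Level 2: pear
Level 3: rose
Level 4: mint
Level 5: poppy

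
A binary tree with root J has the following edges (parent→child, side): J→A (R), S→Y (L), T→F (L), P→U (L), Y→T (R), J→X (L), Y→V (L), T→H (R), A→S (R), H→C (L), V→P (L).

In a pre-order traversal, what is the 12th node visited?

C

Pre-order visits the node, then its left subtree, then its right subtree.
Visit J.
At J: go left to X.
  X is a leaf — visit X.
At J: go right to A.
  Visit A.
  At A: no left child.
  At A: go right to S.
    Visit S.
    At S: go left to Y.
      Visit Y.
      At Y: go left to V.
        Visit V.
        At V: go left to P.
          Visit P.
          At P: go left to U.
            U is a leaf — visit U.
          At P: no right child.
        At V: no right child.
      At Y: go right to T.
        Visit T.
        At T: go left to F.
          F is a leaf — visit F.
        At T: go right to H.
          Visit H.
          At H: go left to C.
            C is a leaf — visit C.
          At H: no right child.
    At S: no right child.
Full pre-order sequence: J, X, A, S, Y, V, P, U, T, F, H, C.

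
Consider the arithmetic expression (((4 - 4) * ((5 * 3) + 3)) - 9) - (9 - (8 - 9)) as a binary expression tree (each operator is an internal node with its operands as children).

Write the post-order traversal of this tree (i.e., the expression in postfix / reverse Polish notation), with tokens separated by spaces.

4 4 - 5 3 * 3 + * 9 - 9 8 9 - - -

Post-order on an expression tree gives postfix notation: for each operator, emit left operand, right operand, then the operator.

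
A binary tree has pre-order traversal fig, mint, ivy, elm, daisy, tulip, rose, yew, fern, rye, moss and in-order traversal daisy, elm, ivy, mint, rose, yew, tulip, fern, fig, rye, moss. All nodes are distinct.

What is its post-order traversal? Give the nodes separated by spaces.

The first element of pre-order is the root; it splits in-order into left and right subtrees.
Root fig: left subtree has 8 nodes {daisy, elm, ivy, mint, rose, yew, tulip, fern}, right has 2 {rye, moss}.
  Root mint: left subtree has 3 nodes {daisy, elm, ivy}, right has 4 {rose, yew, tulip, fern}.
    Root ivy: left subtree has 2 nodes {daisy, elm}, right has 0 { }.
      Root elm: left subtree has 1 node {daisy}, right has 0 { }.
    Root tulip: left subtree has 2 nodes {rose, yew}, right has 1 {fern}.
      Root rose: left subtree has 0 nodes { }, right has 1 {yew}.
  Root rye: left subtree has 0 nodes { }, right has 1 {moss}.

daisy elm ivy yew rose fern tulip mint moss rye fig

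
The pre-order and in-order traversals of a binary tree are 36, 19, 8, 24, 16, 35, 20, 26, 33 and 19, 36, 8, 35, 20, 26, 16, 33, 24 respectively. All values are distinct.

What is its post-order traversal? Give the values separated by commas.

19, 26, 20, 35, 33, 16, 24, 8, 36

The first element of pre-order is the root; it splits in-order into left and right subtrees.
Root 36: left subtree has 1 node {19}, right has 7 {8, 35, 20, 26, 16, 33, 24}.
  Root 8: left subtree has 0 nodes { }, right has 6 {35, 20, 26, 16, 33, 24}.
    Root 24: left subtree has 5 nodes {35, 20, 26, 16, 33}, right has 0 { }.
      Root 16: left subtree has 3 nodes {35, 20, 26}, right has 1 {33}.
        Root 35: left subtree has 0 nodes { }, right has 2 {20, 26}.
          Root 20: left subtree has 0 nodes { }, right has 1 {26}.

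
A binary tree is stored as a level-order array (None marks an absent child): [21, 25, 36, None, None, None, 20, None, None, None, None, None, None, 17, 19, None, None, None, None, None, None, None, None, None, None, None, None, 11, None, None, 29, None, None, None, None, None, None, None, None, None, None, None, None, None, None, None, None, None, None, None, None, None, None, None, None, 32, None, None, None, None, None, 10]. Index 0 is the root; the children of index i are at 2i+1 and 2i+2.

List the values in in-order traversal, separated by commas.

In-order visits the left subtree, then the node, then the right subtree.
At 21: go left to 25.
  25 is a leaf — visit 25.
Visit 21.
At 21: go right to 36.
  At 36: no left child.
  Visit 36.
  At 36: go right to 20.
    At 20: go left to 17.
      At 17: go left to 11.
        At 11: go left to 32.
          32 is a leaf — visit 32.
        Visit 11.
        At 11: no right child.
      Visit 17.
      At 17: no right child.
    Visit 20.
    At 20: go right to 19.
      At 19: no left child.
      Visit 19.
      At 19: go right to 29.
        At 29: go left to 10.
          10 is a leaf — visit 10.
        Visit 29.
        At 29: no right child.

25, 21, 36, 32, 11, 17, 20, 19, 10, 29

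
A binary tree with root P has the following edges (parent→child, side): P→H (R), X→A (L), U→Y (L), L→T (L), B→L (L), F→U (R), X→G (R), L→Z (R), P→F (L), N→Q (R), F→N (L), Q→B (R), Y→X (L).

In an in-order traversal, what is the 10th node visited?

G

In-order visits the left subtree, then the node, then the right subtree.
At P: go left to F.
  At F: go left to N.
    At N: no left child.
    Visit N.
    At N: go right to Q.
      At Q: no left child.
      Visit Q.
      At Q: go right to B.
        At B: go left to L.
          At L: go left to T.
            T is a leaf — visit T.
          Visit L.
          At L: go right to Z.
            Z is a leaf — visit Z.
        Visit B.
        At B: no right child.
  Visit F.
  At F: go right to U.
    At U: go left to Y.
      At Y: go left to X.
        At X: go left to A.
          A is a leaf — visit A.
        Visit X.
        At X: go right to G.
          G is a leaf — visit G.
      Visit Y.
      At Y: no right child.
    Visit U.
    At U: no right child.
Visit P.
At P: go right to H.
  H is a leaf — visit H.
Full in-order sequence: N, Q, T, L, Z, B, F, A, X, G, Y, U, P, H.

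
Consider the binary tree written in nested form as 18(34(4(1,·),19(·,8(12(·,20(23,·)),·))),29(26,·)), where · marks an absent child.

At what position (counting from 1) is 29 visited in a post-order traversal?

Post-order visits the left subtree, then the right subtree, then the node.
At 18: go left to 34.
  At 34: go left to 4.
    At 4: go left to 1.
      1 is a leaf — visit 1.
    At 4: no right child.
    Visit 4.
  At 34: go right to 19.
    At 19: no left child.
    At 19: go right to 8.
      At 8: go left to 12.
        At 12: no left child.
        At 12: go right to 20.
          At 20: go left to 23.
            23 is a leaf — visit 23.
          At 20: no right child.
          Visit 20.
        Visit 12.
      At 8: no right child.
      Visit 8.
    Visit 19.
  Visit 34.
At 18: go right to 29.
  At 29: go left to 26.
    26 is a leaf — visit 26.
  At 29: no right child.
  Visit 29.
Visit 18.
Full post-order sequence: 1, 4, 23, 20, 12, 8, 19, 34, 26, 29, 18.

10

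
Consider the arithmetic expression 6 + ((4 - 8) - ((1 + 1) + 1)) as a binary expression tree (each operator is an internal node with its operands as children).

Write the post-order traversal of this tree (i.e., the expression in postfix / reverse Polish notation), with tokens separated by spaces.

Post-order on an expression tree gives postfix notation: for each operator, emit left operand, right operand, then the operator.

6 4 8 - 1 1 + 1 + - +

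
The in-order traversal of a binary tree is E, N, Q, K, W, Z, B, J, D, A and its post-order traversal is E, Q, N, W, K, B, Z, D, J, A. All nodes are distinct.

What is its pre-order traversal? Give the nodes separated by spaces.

The last element of post-order is the root; it splits in-order into left and right subtrees.
Root A: left subtree has 9 nodes {E, N, Q, K, W, Z, B, J, D}, right has 0 { }.
  Root J: left subtree has 7 nodes {E, N, Q, K, W, Z, B}, right has 1 {D}.
    Root Z: left subtree has 5 nodes {E, N, Q, K, W}, right has 1 {B}.
      Root K: left subtree has 3 nodes {E, N, Q}, right has 1 {W}.
        Root N: left subtree has 1 node {E}, right has 1 {Q}.

A J Z K N E Q W B D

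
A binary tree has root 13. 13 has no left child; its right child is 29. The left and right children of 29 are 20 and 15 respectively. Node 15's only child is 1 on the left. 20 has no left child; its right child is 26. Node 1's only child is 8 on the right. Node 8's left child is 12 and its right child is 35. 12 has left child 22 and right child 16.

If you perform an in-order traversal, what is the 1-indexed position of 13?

In-order visits the left subtree, then the node, then the right subtree.
At 13: no left child.
Visit 13.
At 13: go right to 29.
  At 29: go left to 20.
    At 20: no left child.
    Visit 20.
    At 20: go right to 26.
      26 is a leaf — visit 26.
  Visit 29.
  At 29: go right to 15.
    At 15: go left to 1.
      At 1: no left child.
      Visit 1.
      At 1: go right to 8.
        At 8: go left to 12.
          At 12: go left to 22.
            22 is a leaf — visit 22.
          Visit 12.
          At 12: go right to 16.
            16 is a leaf — visit 16.
        Visit 8.
        At 8: go right to 35.
          35 is a leaf — visit 35.
    Visit 15.
    At 15: no right child.
Full in-order sequence: 13, 20, 26, 29, 1, 22, 12, 16, 8, 35, 15.

1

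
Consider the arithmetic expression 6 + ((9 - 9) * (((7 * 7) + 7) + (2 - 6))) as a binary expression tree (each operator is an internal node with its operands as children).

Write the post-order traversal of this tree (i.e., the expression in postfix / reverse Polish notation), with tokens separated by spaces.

Post-order on an expression tree gives postfix notation: for each operator, emit left operand, right operand, then the operator.

6 9 9 - 7 7 * 7 + 2 6 - + * +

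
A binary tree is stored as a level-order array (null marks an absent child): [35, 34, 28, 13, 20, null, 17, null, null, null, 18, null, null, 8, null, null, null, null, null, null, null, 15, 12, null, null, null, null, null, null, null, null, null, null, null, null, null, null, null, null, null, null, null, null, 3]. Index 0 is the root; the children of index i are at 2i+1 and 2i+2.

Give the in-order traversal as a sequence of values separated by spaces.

13 34 20 3 15 18 12 35 28 8 17

In-order visits the left subtree, then the node, then the right subtree.
At 35: go left to 34.
  At 34: go left to 13.
    13 is a leaf — visit 13.
  Visit 34.
  At 34: go right to 20.
    At 20: no left child.
    Visit 20.
    At 20: go right to 18.
      At 18: go left to 15.
        At 15: go left to 3.
          3 is a leaf — visit 3.
        Visit 15.
        At 15: no right child.
      Visit 18.
      At 18: go right to 12.
        12 is a leaf — visit 12.
Visit 35.
At 35: go right to 28.
  At 28: no left child.
  Visit 28.
  At 28: go right to 17.
    At 17: go left to 8.
      8 is a leaf — visit 8.
    Visit 17.
    At 17: no right child.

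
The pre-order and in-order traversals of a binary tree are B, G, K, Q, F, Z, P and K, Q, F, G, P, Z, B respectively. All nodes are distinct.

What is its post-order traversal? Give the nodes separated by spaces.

F Q K P Z G B

The first element of pre-order is the root; it splits in-order into left and right subtrees.
Root B: left subtree has 6 nodes {K, Q, F, G, P, Z}, right has 0 { }.
  Root G: left subtree has 3 nodes {K, Q, F}, right has 2 {P, Z}.
    Root K: left subtree has 0 nodes { }, right has 2 {Q, F}.
      Root Q: left subtree has 0 nodes { }, right has 1 {F}.
    Root Z: left subtree has 1 node {P}, right has 0 { }.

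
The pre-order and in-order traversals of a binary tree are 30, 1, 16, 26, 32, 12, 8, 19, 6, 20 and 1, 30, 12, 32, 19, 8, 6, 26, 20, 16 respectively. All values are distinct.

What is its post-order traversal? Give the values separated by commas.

The first element of pre-order is the root; it splits in-order into left and right subtrees.
Root 30: left subtree has 1 node {1}, right has 8 {12, 32, 19, 8, 6, 26, 20, 16}.
  Root 16: left subtree has 7 nodes {12, 32, 19, 8, 6, 26, 20}, right has 0 { }.
    Root 26: left subtree has 5 nodes {12, 32, 19, 8, 6}, right has 1 {20}.
      Root 32: left subtree has 1 node {12}, right has 3 {19, 8, 6}.
        Root 8: left subtree has 1 node {19}, right has 1 {6}.

1, 12, 19, 6, 8, 32, 20, 26, 16, 30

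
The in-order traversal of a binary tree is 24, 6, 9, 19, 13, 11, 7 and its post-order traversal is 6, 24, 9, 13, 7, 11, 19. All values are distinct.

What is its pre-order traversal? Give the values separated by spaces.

The last element of post-order is the root; it splits in-order into left and right subtrees.
Root 19: left subtree has 3 nodes {24, 6, 9}, right has 3 {13, 11, 7}.
  Root 9: left subtree has 2 nodes {24, 6}, right has 0 { }.
    Root 24: left subtree has 0 nodes { }, right has 1 {6}.
  Root 11: left subtree has 1 node {13}, right has 1 {7}.

19 9 24 6 11 13 7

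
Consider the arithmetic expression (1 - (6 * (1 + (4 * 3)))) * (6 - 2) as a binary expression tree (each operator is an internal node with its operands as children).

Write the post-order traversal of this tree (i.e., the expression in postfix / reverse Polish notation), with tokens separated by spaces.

1 6 1 4 3 * + * - 6 2 - *

Post-order on an expression tree gives postfix notation: for each operator, emit left operand, right operand, then the operator.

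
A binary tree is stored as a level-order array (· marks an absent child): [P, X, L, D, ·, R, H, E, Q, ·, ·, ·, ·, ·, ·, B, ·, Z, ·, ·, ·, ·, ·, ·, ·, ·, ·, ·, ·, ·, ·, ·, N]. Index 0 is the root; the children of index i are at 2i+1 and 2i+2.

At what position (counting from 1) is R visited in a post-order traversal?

8

Post-order visits the left subtree, then the right subtree, then the node.
At P: go left to X.
  At X: go left to D.
    At D: go left to E.
      At E: go left to B.
        At B: no left child.
        At B: go right to N.
          N is a leaf — visit N.
        Visit B.
      At E: no right child.
      Visit E.
    At D: go right to Q.
      At Q: go left to Z.
        Z is a leaf — visit Z.
      At Q: no right child.
      Visit Q.
    Visit D.
  At X: no right child.
  Visit X.
At P: go right to L.
  At L: go left to R.
    R is a leaf — visit R.
  At L: go right to H.
    H is a leaf — visit H.
  Visit L.
Visit P.
Full post-order sequence: N, B, E, Z, Q, D, X, R, H, L, P.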